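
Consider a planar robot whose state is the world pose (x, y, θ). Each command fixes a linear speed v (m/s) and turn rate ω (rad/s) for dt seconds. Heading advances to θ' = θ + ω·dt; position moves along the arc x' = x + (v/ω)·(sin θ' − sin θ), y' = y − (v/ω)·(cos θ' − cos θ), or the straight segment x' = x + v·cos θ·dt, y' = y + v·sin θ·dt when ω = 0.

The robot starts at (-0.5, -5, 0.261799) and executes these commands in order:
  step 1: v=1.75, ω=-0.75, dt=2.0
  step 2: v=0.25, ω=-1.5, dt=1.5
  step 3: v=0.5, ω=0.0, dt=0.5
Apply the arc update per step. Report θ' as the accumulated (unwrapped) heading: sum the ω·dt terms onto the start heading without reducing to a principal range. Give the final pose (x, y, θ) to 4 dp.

(1.8601, -6.6182, -3.4882)

step 1: θ'=-1.2382 (R=-2.3333) → pose (2.3094, -6.4920, -1.2382)
step 2: θ'=-3.4882 (R=-0.1667) → pose (2.0952, -6.7032, -3.4882)
step 3: θ'=-3.4882 (straight) → pose (1.8601, -6.6182, -3.4882)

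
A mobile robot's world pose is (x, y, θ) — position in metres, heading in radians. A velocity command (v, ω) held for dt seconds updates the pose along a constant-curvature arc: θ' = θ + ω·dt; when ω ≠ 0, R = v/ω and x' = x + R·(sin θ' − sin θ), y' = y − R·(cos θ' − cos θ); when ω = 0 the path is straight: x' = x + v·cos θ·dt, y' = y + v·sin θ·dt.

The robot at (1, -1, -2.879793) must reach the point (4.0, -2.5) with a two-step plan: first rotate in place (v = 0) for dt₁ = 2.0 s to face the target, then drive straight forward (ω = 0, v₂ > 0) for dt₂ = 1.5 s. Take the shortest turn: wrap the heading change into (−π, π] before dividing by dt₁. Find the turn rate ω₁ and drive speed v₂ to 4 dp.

heading to target = atan2(-2.5−-1, 4−1) = -0.4636
Δθ = wrap(-0.4636 − -2.8798) = 2.4161; ω₁ = Δθ/dt₁ = 1.2081
distance = √((4−1)² + (-2.5−-1)²) = 3.3541; v₂ = distance/dt₂ = 2.2361

ω₁ = 1.2081, v₂ = 2.2361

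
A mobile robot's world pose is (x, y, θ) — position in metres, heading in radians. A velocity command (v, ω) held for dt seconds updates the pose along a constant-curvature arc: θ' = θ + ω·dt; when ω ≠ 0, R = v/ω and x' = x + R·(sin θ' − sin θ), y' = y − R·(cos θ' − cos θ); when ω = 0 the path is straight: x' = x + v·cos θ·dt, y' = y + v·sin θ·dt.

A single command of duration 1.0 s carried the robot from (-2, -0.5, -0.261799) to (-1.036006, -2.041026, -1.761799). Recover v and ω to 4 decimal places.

v = 2.0000, ω = -1.5000

Δθ = -1.761799 − -0.261799 = -1.500000
ω = Δθ/dt = -1.500000/1.0 = -1.5000
R = −Δy/(cos θ' − cos θ) = -1.3333
v = R·ω = -1.3333·-1.5000 = 2.0000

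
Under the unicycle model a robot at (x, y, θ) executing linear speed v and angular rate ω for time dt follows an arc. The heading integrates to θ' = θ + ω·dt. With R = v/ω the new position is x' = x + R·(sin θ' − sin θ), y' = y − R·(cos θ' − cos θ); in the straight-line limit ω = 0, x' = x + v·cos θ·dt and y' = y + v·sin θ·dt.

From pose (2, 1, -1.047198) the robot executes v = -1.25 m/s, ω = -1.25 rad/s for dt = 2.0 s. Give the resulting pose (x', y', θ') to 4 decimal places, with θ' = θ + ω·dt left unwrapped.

(3.2606, 2.4189, -3.5472)

θ' = -1.0472 + -1.25·2.0 = -3.5472
R = v/ω = -1.25/-1.25 = 1.0000
x' = 2 + 1.0000·(sin -3.5472 − sin -1.0472) = 3.2606
y' = 1 − 1.0000·(cos -3.5472 − cos -1.0472) = 2.4189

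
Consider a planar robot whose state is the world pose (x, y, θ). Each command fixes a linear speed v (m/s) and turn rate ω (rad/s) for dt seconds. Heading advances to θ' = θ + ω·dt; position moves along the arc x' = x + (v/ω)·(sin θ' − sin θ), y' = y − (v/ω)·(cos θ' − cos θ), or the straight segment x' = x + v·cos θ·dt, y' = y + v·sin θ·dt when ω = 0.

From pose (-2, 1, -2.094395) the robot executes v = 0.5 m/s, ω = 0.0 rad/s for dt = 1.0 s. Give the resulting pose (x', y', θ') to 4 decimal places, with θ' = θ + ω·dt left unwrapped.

θ' = -2.0944 + 0.0·1.0 = -2.0944
ω = 0 → straight: x' = -2 + 0.5·cos(-2.0944)·1.0 = -2.2500
y' = 1 + 0.5·sin(-2.0944)·1.0 = 0.5670

(-2.2500, 0.5670, -2.0944)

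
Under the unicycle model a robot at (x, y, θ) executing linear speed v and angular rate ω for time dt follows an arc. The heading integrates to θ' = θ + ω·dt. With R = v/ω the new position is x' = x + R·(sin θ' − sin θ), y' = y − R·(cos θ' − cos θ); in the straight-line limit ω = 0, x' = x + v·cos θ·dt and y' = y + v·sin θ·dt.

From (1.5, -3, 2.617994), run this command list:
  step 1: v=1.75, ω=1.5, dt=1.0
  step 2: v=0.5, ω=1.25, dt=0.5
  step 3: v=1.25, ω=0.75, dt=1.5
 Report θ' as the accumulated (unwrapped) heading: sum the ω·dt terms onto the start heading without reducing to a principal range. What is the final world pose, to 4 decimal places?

(0.8753, -5.0673, 5.8680)

step 1: θ'=4.1180 (R=1.1667) → pose (-0.0499, -3.3570, 4.1180)
step 2: θ'=4.7430 (R=0.4000) → pose (-0.1183, -3.5933, 4.7430)
step 3: θ'=5.8680 (R=1.6667) → pose (0.8753, -5.0673, 5.8680)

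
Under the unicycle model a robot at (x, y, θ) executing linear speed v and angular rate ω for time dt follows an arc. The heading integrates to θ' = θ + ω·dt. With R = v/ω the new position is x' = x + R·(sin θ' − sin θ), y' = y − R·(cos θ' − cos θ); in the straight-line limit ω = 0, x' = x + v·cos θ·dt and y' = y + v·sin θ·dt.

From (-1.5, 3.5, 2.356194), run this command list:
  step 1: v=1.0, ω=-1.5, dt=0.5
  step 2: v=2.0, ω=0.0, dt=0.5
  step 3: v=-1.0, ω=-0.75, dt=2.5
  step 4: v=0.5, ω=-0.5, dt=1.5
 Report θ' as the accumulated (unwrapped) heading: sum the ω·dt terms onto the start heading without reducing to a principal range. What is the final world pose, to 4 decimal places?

step 1: θ'=1.6062 (R=-0.6667) → pose (-1.6948, 3.9478, 1.6062)
step 2: θ'=1.6062 (straight) → pose (-1.7302, 4.9472, 1.6062)
step 3: θ'=-0.2688 (R=1.3333) → pose (-3.4168, 3.6145, -0.2688)
step 4: θ'=-1.0188 (R=-1.0000) → pose (-2.8309, 3.1748, -1.0188)

(-2.8309, 3.1748, -1.0188)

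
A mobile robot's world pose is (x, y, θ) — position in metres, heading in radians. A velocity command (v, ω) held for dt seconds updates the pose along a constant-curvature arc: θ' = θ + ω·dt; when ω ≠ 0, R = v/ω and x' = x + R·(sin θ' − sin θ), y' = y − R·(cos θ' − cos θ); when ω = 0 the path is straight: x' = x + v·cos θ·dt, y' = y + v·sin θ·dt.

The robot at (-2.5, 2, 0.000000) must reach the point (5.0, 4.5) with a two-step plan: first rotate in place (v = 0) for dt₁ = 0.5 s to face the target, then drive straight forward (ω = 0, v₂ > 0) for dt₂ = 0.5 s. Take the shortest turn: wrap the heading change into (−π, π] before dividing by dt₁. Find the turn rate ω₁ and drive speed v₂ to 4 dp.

ω₁ = 0.6435, v₂ = 15.8114

heading to target = atan2(4.5−2, 5−-2.5) = 0.3218
Δθ = wrap(0.3218 − 0.0000) = 0.3218; ω₁ = Δθ/dt₁ = 0.6435
distance = √((5−-2.5)² + (4.5−2)²) = 7.9057; v₂ = distance/dt₂ = 15.8114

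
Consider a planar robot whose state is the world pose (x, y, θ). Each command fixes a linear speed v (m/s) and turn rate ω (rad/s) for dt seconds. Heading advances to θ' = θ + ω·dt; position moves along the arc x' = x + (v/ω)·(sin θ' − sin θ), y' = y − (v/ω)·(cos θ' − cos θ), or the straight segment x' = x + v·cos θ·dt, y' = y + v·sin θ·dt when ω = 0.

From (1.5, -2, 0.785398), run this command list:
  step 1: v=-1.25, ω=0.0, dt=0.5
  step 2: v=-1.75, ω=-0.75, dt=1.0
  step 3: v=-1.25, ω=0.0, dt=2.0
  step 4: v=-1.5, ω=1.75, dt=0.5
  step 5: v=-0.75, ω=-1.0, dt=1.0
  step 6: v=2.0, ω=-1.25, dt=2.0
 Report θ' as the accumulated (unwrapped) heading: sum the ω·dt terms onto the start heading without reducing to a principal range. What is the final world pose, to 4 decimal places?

(-3.6179, -6.7861, -2.5896)

step 1: θ'=0.7854 (straight) → pose (1.0581, -2.4419, 0.7854)
step 2: θ'=0.0354 (R=2.3333) → pose (-0.5093, -3.1239, 0.0354)
step 3: θ'=0.0354 (straight) → pose (-3.0077, -3.2124, 0.0354)
step 4: θ'=0.9104 (R=-0.8571) → pose (-3.6543, -3.5432, 0.9104)
step 5: θ'=-0.0896 (R=0.7500) → pose (-4.3137, -3.8301, -0.0896)
step 6: θ'=-2.5896 (R=-1.6000) → pose (-3.6179, -6.7861, -2.5896)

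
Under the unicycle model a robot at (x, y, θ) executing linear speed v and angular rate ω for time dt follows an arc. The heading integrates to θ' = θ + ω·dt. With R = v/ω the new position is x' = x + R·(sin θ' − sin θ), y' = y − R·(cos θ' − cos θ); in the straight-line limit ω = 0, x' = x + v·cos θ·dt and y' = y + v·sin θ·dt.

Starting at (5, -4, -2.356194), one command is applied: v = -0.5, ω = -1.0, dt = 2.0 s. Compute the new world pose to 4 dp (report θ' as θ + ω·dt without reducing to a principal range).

θ' = -2.3562 + -1.0·2.0 = -4.3562
R = v/ω = -0.5/-1.0 = 0.5000
x' = 5 + 0.5000·(sin -4.3562 − sin -2.3562) = 5.8222
y' = -4 − 0.5000·(cos -4.3562 − cos -2.3562) = -4.1792

(5.8222, -4.1792, -4.3562)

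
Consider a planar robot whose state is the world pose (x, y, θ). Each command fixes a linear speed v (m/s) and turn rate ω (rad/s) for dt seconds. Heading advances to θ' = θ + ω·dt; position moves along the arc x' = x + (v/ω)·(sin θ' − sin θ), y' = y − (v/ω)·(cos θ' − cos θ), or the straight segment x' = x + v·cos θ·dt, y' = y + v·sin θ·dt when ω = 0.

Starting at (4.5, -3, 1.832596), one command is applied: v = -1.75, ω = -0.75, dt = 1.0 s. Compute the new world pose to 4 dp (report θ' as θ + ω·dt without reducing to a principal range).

(4.3069, -4.6983, 1.0826)

θ' = 1.8326 + -0.75·1.0 = 1.0826
R = v/ω = -1.75/-0.75 = 2.3333
x' = 4.5 + 2.3333·(sin 1.0826 − sin 1.8326) = 4.3069
y' = -3 − 2.3333·(cos 1.0826 − cos 1.8326) = -4.6983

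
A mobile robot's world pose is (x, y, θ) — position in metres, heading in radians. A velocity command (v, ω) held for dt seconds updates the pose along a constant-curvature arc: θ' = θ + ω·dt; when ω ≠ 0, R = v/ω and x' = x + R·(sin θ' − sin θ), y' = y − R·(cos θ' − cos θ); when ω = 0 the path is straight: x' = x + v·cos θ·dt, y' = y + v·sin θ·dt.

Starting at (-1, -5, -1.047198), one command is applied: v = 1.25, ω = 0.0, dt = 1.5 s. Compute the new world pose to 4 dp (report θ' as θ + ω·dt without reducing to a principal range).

θ' = -1.0472 + 0.0·1.5 = -1.0472
ω = 0 → straight: x' = -1 + 1.25·cos(-1.0472)·1.5 = -0.0625
y' = -5 + 1.25·sin(-1.0472)·1.5 = -6.6238

(-0.0625, -6.6238, -1.0472)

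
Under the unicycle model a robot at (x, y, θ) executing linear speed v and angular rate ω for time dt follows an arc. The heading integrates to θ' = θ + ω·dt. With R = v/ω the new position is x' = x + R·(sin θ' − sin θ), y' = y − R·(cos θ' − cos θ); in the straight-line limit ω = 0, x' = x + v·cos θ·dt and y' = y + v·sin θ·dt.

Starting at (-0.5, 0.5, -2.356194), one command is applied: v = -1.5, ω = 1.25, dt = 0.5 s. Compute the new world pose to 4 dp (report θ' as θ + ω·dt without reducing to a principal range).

(-0.1639, 1.1569, -1.7312)

θ' = -2.3562 + 1.25·0.5 = -1.7312
R = v/ω = -1.5/1.25 = -1.2000
x' = -0.5 + -1.2000·(sin -1.7312 − sin -2.3562) = -0.1639
y' = 0.5 − -1.2000·(cos -1.7312 − cos -2.3562) = 1.1569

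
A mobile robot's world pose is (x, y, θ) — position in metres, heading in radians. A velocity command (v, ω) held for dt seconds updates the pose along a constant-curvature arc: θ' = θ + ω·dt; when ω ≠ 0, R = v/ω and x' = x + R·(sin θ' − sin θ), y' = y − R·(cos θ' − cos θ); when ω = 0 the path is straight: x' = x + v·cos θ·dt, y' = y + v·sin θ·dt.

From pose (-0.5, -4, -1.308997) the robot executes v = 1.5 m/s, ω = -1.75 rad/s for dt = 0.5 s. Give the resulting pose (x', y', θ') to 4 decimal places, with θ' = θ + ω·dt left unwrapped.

(-0.6270, -4.7151, -2.1840)

θ' = -1.3090 + -1.75·0.5 = -2.1840
R = v/ω = 1.5/-1.75 = -0.8571
x' = -0.5 + -0.8571·(sin -2.1840 − sin -1.3090) = -0.6270
y' = -4 − -0.8571·(cos -2.1840 − cos -1.3090) = -4.7151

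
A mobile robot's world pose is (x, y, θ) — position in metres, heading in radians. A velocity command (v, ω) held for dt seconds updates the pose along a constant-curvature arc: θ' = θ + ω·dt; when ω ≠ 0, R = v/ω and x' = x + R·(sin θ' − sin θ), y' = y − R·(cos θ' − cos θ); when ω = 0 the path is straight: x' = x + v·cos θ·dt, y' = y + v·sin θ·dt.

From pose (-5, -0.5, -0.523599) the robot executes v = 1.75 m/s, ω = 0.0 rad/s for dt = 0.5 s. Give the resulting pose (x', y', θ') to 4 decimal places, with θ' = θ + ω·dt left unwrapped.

θ' = -0.5236 + 0.0·0.5 = -0.5236
ω = 0 → straight: x' = -5 + 1.75·cos(-0.5236)·0.5 = -4.2422
y' = -0.5 + 1.75·sin(-0.5236)·0.5 = -0.9375

(-4.2422, -0.9375, -0.5236)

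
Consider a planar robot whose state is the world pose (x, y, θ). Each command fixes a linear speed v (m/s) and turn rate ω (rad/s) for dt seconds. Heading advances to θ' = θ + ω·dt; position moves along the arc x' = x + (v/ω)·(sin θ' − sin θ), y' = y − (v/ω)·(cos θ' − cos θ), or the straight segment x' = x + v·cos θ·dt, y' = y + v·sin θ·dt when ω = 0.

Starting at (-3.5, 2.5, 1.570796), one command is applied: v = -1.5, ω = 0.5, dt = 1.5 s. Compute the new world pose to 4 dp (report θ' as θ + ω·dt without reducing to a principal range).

(-2.6951, 0.4551, 2.3208)

θ' = 1.5708 + 0.5·1.5 = 2.3208
R = v/ω = -1.5/0.5 = -3.0000
x' = -3.5 + -3.0000·(sin 2.3208 − sin 1.5708) = -2.6951
y' = 2.5 − -3.0000·(cos 2.3208 − cos 1.5708) = 0.4551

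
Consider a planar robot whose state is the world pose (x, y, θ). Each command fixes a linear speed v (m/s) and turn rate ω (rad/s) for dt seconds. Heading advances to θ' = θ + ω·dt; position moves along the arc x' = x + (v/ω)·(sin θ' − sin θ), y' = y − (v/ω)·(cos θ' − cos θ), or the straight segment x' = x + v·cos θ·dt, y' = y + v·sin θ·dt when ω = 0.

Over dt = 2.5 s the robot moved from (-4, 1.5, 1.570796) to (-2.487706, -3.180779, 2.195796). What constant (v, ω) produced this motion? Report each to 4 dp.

Δθ = 2.195796 − 1.570796 = 0.625000
ω = Δθ/dt = 0.625000/2.5 = 0.2500
R = −Δy/(cos θ' − cos θ) = -8.0000
v = R·ω = -8.0000·0.2500 = -2.0000

v = -2.0000, ω = 0.2500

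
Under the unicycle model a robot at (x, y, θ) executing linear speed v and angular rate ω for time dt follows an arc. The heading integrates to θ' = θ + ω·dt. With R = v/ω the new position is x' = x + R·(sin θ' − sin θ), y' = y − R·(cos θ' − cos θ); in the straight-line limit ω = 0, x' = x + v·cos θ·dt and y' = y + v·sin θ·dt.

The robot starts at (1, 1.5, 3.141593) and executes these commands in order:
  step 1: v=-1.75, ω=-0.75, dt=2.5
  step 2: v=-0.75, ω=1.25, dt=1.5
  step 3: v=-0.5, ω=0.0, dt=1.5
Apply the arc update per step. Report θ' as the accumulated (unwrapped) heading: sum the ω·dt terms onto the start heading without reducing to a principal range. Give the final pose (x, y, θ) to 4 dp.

step 1: θ'=1.2666 (R=2.3333) → pose (3.2262, -1.5322, 1.2666)
step 2: θ'=3.1416 (R=-0.6000) → pose (3.7987, -2.3120, 3.1416)
step 3: θ'=3.1416 (straight) → pose (4.5487, -2.3120, 3.1416)

(4.5487, -2.3120, 3.1416)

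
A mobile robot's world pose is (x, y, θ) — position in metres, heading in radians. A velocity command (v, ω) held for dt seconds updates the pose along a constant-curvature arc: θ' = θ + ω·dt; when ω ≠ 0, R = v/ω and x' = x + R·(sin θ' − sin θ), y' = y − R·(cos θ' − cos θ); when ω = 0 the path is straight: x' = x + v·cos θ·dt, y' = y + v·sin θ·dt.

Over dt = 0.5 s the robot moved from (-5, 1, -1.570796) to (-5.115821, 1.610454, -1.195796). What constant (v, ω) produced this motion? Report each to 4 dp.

v = -1.2500, ω = 0.7500

Δθ = -1.195796 − -1.570796 = 0.375000
ω = Δθ/dt = 0.375000/0.5 = 0.7500
R = −Δy/(cos θ' − cos θ) = -1.6667
v = R·ω = -1.6667·0.7500 = -1.2500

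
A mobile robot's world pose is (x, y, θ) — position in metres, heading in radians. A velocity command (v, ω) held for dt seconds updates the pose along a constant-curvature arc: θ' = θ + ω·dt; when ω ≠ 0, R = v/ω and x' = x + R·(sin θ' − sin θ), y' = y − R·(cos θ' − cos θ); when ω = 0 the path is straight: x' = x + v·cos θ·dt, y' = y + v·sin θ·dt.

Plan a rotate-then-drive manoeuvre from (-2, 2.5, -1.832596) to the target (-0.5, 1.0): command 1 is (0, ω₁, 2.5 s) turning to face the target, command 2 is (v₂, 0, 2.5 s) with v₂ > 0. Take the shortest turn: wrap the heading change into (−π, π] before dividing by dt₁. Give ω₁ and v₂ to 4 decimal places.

heading to target = atan2(1−2.5, -0.5−-2) = -0.7854
Δθ = wrap(-0.7854 − -1.8326) = 1.0472; ω₁ = Δθ/dt₁ = 0.4189
distance = √((-0.5−-2)² + (1−2.5)²) = 2.1213; v₂ = distance/dt₂ = 0.8485

ω₁ = 0.4189, v₂ = 0.8485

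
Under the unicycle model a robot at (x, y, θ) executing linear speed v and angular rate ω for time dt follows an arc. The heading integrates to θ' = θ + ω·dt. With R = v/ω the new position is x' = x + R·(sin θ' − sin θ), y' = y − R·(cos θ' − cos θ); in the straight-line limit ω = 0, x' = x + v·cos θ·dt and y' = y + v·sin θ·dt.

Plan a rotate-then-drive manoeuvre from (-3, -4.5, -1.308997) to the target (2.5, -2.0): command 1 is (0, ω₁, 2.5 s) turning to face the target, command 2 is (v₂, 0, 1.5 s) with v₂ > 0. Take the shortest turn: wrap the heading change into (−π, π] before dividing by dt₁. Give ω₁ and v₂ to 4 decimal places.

ω₁ = 0.6942, v₂ = 4.0277

heading to target = atan2(-2−-4.5, 2.5−-3) = 0.4266
Δθ = wrap(0.4266 − -1.3090) = 1.7356; ω₁ = Δθ/dt₁ = 0.6942
distance = √((2.5−-3)² + (-2−-4.5)²) = 6.0415; v₂ = distance/dt₂ = 4.0277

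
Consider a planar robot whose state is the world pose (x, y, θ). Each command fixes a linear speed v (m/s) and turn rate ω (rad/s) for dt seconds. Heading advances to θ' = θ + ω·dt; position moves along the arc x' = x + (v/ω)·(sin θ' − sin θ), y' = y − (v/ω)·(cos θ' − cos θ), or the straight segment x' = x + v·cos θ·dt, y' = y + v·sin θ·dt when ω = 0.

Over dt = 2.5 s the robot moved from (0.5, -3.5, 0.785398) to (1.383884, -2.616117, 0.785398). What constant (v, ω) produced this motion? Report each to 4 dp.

Δθ = 0.785398 − 0.785398 = 0.000000
ω = Δθ/dt = 0.000000/2.5 = 0.0000
ω = 0 → v = (Δx·cos θ + Δy·sin θ)/dt = 0.5000

v = 0.5000, ω = 0.0000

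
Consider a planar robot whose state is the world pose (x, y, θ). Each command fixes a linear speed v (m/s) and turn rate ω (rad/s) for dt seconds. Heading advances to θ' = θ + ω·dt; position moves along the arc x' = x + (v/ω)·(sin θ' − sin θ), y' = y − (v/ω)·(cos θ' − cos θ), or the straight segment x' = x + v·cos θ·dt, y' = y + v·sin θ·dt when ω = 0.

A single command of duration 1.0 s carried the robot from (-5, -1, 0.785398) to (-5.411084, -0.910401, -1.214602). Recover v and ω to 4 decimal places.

v = -0.5000, ω = -2.0000

Δθ = -1.214602 − 0.785398 = -2.000000
ω = Δθ/dt = -2.000000/1.0 = -2.0000
R = Δx/(sin θ' − sin θ) = 0.2500
v = R·ω = 0.2500·-2.0000 = -0.5000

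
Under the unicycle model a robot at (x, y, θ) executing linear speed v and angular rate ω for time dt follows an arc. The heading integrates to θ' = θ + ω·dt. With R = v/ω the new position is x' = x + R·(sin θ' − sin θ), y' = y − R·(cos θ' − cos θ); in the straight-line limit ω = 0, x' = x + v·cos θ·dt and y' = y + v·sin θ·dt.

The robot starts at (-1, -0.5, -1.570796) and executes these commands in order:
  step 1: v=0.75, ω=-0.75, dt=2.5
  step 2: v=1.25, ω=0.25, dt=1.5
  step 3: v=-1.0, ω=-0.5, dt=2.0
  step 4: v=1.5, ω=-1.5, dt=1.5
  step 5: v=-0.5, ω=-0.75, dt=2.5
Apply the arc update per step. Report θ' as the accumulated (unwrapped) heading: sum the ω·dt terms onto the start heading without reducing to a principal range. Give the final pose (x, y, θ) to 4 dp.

(-2.1714, 0.4523, -8.1958)

step 1: θ'=-3.4458 (R=-1.0000) → pose (-2.2995, -1.4541, -3.4458)
step 2: θ'=-3.0708 (R=5.0000) → pose (-4.1509, -1.2370, -3.0708)
step 3: θ'=-4.0708 (R=2.0000) → pose (-2.4071, -2.0351, -4.0708)
step 4: θ'=-6.3208 (R=-1.0000) → pose (-1.5684, -0.4373, -6.3208)
step 5: θ'=-8.1958 (R=0.6667) → pose (-2.1714, 0.4523, -8.1958)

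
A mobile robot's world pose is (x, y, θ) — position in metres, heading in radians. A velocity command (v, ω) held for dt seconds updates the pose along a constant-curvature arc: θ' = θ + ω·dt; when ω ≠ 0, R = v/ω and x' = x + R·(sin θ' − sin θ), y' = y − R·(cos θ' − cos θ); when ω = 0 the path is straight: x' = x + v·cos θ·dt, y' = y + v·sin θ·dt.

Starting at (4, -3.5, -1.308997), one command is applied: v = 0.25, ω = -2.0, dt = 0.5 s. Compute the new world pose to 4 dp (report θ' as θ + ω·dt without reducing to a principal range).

θ' = -1.3090 + -2.0·0.5 = -2.3090
R = v/ω = 0.25/-2.0 = -0.1250
x' = 4 + -0.1250·(sin -2.3090 − sin -1.3090) = 3.9717
y' = -3.5 − -0.1250·(cos -2.3090 − cos -1.3090) = -3.6165

(3.9717, -3.6165, -2.3090)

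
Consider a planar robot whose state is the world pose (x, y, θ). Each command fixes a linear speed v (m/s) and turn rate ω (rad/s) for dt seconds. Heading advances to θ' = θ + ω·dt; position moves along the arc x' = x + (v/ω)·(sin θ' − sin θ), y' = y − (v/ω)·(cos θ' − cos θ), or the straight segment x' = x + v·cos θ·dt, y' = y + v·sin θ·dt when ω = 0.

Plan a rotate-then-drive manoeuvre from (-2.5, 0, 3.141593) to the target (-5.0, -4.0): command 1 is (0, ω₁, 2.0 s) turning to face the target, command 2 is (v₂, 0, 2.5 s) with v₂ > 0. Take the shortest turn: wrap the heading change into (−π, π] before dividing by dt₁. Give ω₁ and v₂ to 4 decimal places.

ω₁ = 0.5061, v₂ = 1.8868

heading to target = atan2(-4−0, -5−-2.5) = -2.1294
Δθ = wrap(-2.1294 − 3.1416) = 1.0122; ω₁ = Δθ/dt₁ = 0.5061
distance = √((-5−-2.5)² + (-4−0)²) = 4.7170; v₂ = distance/dt₂ = 1.8868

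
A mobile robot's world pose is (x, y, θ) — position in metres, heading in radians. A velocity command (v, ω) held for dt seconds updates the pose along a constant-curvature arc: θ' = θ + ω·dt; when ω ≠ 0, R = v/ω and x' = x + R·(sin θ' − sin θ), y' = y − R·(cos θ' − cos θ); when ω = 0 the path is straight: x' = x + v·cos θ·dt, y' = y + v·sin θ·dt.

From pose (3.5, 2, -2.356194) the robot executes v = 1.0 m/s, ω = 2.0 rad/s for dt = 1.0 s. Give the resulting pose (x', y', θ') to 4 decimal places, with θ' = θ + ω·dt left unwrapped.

θ' = -2.3562 + 2.0·1.0 = -0.3562
R = v/ω = 1.0/2.0 = 0.5000
x' = 3.5 + 0.5000·(sin -0.3562 − sin -2.3562) = 3.6792
y' = 2 − 0.5000·(cos -0.3562 − cos -2.3562) = 1.1778

(3.6792, 1.1778, -0.3562)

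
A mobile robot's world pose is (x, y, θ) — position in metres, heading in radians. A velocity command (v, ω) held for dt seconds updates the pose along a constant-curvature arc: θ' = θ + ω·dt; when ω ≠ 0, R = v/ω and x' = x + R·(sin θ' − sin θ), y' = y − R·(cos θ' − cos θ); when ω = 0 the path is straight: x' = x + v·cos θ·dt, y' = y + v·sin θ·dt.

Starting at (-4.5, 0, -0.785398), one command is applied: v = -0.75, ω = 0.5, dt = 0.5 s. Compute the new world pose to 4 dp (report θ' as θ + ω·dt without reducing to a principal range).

(-4.7954, 0.2294, -0.5354)

θ' = -0.7854 + 0.5·0.5 = -0.5354
R = v/ω = -0.75/0.5 = -1.5000
x' = -4.5 + -1.5000·(sin -0.5354 − sin -0.7854) = -4.7954
y' = 0 − -1.5000·(cos -0.5354 − cos -0.7854) = 0.2294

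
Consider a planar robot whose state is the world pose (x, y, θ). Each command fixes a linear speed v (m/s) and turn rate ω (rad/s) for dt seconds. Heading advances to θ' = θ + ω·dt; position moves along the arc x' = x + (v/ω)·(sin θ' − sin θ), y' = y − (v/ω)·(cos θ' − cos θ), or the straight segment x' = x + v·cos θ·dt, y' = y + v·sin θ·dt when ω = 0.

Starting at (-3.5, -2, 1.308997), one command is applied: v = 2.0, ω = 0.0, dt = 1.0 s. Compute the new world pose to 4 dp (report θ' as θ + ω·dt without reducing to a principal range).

θ' = 1.3090 + 0.0·1.0 = 1.3090
ω = 0 → straight: x' = -3.5 + 2.0·cos(1.3090)·1.0 = -2.9824
y' = -2 + 2.0·sin(1.3090)·1.0 = -0.0681

(-2.9824, -0.0681, 1.3090)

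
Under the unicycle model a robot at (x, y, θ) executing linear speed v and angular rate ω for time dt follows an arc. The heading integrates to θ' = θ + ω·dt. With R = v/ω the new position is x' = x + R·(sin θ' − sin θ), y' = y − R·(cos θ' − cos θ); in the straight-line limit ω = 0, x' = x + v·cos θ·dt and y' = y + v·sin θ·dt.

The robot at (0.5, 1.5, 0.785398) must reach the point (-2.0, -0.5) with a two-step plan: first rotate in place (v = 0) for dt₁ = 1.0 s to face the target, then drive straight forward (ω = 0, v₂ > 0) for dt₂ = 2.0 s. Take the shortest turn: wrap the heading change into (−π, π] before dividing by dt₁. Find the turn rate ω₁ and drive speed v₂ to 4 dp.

ω₁ = 3.0309, v₂ = 1.6008

heading to target = atan2(-0.5−1.5, -2−0.5) = -2.4669
Δθ = wrap(-2.4669 − 0.7854) = 3.0309; ω₁ = Δθ/dt₁ = 3.0309
distance = √((-2−0.5)² + (-0.5−1.5)²) = 3.2016; v₂ = distance/dt₂ = 1.6008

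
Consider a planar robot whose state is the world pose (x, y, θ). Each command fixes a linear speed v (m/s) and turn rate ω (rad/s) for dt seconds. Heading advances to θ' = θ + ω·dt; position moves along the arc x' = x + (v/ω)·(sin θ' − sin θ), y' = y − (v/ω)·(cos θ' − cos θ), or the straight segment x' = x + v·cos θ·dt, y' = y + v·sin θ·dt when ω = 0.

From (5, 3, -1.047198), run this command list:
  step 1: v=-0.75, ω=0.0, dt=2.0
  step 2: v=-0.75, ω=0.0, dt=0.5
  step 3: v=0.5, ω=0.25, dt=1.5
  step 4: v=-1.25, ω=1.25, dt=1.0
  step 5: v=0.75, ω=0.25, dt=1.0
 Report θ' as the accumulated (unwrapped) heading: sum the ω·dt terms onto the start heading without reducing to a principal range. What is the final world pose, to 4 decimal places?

step 1: θ'=-1.0472 (straight) → pose (4.2500, 4.2990, -1.0472)
step 2: θ'=-1.0472 (straight) → pose (4.0625, 4.6238, -1.0472)
step 3: θ'=-0.6722 (R=2.0000) → pose (4.5491, 4.0589, -0.6722)
step 4: θ'=0.5778 (R=-1.0000) → pose (3.3802, 4.1141, 0.5778)
step 5: θ'=0.8278 (R=3.0000) → pose (3.9510, 4.5976, 0.8278)

(3.9510, 4.5976, 0.8278)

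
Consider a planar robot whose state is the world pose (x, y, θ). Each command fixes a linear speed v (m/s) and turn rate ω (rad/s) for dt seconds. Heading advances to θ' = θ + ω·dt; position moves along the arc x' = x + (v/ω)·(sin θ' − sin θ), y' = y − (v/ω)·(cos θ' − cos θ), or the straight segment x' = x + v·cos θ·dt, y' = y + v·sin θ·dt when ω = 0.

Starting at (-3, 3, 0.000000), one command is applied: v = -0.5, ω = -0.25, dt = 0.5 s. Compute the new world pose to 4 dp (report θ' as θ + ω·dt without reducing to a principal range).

θ' = 0.0000 + -0.25·0.5 = -0.1250
R = v/ω = -0.5/-0.25 = 2.0000
x' = -3 + 2.0000·(sin -0.1250 − sin 0.0000) = -3.2493
y' = 3 − 2.0000·(cos -0.1250 − cos 0.0000) = 3.0156

(-3.2493, 3.0156, -0.1250)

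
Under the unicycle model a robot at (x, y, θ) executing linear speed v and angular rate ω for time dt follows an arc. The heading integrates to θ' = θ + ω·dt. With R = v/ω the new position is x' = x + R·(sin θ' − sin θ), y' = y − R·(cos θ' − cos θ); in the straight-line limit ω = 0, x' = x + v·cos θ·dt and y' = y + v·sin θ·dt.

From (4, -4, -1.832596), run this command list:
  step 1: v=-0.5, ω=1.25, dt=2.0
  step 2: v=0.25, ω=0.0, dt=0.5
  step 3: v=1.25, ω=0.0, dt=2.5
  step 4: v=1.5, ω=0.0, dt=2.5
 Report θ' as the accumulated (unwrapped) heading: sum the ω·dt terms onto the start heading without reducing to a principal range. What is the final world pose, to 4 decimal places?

step 1: θ'=0.6674 (R=-0.4000) → pose (3.3661, -3.5823, 0.6674)
step 2: θ'=0.6674 (straight) → pose (3.4642, -3.5049, 0.6674)
step 3: θ'=0.6674 (straight) → pose (5.9187, -1.5707, 0.6674)
step 4: θ'=0.6674 (straight) → pose (8.8641, 0.7503, 0.6674)

(8.8641, 0.7503, 0.6674)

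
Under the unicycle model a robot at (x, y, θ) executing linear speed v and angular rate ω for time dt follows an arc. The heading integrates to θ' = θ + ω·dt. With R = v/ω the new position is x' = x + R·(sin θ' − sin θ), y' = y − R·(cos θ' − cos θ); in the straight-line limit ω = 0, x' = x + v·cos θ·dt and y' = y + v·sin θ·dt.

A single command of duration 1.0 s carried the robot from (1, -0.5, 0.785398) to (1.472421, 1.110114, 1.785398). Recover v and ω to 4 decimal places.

Δθ = 1.785398 − 0.785398 = 1.000000
ω = Δθ/dt = 1.000000/1.0 = 1.0000
R = −Δy/(cos θ' − cos θ) = 1.7500
v = R·ω = 1.7500·1.0000 = 1.7500

v = 1.7500, ω = 1.0000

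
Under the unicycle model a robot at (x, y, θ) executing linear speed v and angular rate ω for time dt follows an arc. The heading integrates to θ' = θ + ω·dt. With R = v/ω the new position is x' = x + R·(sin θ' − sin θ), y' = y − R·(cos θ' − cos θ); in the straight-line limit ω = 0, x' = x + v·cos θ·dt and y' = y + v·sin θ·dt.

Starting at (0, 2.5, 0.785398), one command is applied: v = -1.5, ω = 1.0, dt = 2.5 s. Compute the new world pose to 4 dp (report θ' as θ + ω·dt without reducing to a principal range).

(1.2756, -0.0452, 3.2854)

θ' = 0.7854 + 1.0·2.5 = 3.2854
R = v/ω = -1.5/1.0 = -1.5000
x' = 0 + -1.5000·(sin 3.2854 − sin 0.7854) = 1.2756
y' = 2.5 − -1.5000·(cos 3.2854 − cos 0.7854) = -0.0452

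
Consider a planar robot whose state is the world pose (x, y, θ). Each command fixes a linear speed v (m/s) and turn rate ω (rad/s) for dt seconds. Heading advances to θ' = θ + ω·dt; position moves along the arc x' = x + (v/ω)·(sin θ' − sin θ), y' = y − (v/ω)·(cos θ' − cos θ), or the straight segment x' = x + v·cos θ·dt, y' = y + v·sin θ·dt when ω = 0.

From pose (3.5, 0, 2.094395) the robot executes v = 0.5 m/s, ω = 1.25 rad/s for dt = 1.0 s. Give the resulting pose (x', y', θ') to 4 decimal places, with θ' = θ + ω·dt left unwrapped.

θ' = 2.0944 + 1.25·1.0 = 3.3444
R = v/ω = 0.5/1.25 = 0.4000
x' = 3.5 + 0.4000·(sin 3.3444 − sin 2.0944) = 3.0730
y' = 0 − 0.4000·(cos 3.3444 − cos 2.0944) = 0.1918

(3.0730, 0.1918, 3.3444)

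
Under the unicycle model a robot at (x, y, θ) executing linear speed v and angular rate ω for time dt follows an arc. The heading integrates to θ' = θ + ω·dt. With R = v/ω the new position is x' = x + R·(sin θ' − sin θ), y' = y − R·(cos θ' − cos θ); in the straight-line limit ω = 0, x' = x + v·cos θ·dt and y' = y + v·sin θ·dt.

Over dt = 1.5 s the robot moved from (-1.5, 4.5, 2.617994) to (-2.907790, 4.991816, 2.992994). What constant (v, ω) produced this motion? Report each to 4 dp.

Δθ = 2.992994 − 2.617994 = 0.375000
ω = Δθ/dt = 0.375000/1.5 = 0.2500
R = Δx/(sin θ' − sin θ) = 4.0000
v = R·ω = 4.0000·0.2500 = 1.0000

v = 1.0000, ω = 0.2500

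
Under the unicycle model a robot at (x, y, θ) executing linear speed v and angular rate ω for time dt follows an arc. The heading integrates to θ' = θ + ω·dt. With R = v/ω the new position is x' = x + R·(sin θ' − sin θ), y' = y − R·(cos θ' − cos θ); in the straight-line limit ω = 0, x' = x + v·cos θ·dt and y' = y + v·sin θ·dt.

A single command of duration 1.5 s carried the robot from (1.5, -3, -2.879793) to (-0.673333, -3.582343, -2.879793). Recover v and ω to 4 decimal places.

v = 1.5000, ω = 0.0000

Δθ = -2.879793 − -2.879793 = 0.000000
ω = Δθ/dt = 0.000000/1.5 = 0.0000
ω = 0 → v = (Δx·cos θ + Δy·sin θ)/dt = 1.5000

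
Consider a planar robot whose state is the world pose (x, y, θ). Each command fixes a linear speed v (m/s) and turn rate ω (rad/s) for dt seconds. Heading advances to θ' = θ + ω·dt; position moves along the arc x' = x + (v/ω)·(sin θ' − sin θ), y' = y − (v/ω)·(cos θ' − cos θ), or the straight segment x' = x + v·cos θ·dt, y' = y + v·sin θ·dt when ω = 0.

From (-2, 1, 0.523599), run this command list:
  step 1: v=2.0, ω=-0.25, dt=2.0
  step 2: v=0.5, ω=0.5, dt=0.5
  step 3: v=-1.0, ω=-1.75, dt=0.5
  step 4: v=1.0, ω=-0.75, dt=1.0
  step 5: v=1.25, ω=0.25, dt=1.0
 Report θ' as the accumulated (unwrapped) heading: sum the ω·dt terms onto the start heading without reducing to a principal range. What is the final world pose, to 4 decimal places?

(2.5480, 0.2027, -1.1014)

step 1: θ'=0.0236 (R=-8.0000) → pose (1.8112, 2.0696, 0.0236)
step 2: θ'=0.2736 (R=1.0000) → pose (2.0578, 2.1065, 0.2736)
step 3: θ'=-0.6014 (R=0.5714) → pose (1.5801, 2.1855, -0.6014)
step 4: θ'=-1.3514 (R=-1.3333) → pose (2.1271, 1.3763, -1.3514)
step 5: θ'=-1.1014 (R=5.0000) → pose (2.5480, 0.2027, -1.1014)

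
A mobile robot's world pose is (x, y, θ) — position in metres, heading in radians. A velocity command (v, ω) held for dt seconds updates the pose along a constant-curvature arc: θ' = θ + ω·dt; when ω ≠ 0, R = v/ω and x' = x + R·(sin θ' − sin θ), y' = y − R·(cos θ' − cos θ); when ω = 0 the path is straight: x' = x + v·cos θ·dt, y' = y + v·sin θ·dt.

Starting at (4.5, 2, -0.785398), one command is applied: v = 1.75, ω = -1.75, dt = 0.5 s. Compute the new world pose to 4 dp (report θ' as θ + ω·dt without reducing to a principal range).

(4.7889, 1.2034, -1.6604)

θ' = -0.7854 + -1.75·0.5 = -1.6604
R = v/ω = 1.75/-1.75 = -1.0000
x' = 4.5 + -1.0000·(sin -1.6604 − sin -0.7854) = 4.7889
y' = 2 − -1.0000·(cos -1.6604 − cos -0.7854) = 1.2034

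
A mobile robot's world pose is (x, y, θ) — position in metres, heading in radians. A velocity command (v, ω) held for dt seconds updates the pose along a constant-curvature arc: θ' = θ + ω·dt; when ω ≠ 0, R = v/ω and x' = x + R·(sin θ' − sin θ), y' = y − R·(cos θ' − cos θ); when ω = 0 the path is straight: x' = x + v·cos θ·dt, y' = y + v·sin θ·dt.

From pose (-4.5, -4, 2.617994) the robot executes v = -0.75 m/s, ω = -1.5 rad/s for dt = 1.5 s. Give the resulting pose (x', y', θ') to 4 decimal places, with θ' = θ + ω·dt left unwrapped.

(-4.5701, -4.8995, 0.3680)

θ' = 2.6180 + -1.5·1.5 = 0.3680
R = v/ω = -0.75/-1.5 = 0.5000
x' = -4.5 + 0.5000·(sin 0.3680 − sin 2.6180) = -4.5701
y' = -4 − 0.5000·(cos 0.3680 − cos 2.6180) = -4.8995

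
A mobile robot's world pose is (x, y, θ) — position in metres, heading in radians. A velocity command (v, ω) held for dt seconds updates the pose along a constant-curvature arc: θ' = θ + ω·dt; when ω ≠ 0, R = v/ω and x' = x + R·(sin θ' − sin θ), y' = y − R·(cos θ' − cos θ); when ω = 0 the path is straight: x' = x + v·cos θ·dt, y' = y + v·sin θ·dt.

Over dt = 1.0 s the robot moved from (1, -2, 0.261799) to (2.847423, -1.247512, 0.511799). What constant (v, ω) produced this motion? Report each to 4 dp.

Δθ = 0.511799 − 0.261799 = 0.250000
ω = Δθ/dt = 0.250000/1.0 = 0.2500
R = Δx/(sin θ' − sin θ) = 8.0000
v = R·ω = 8.0000·0.2500 = 2.0000

v = 2.0000, ω = 0.2500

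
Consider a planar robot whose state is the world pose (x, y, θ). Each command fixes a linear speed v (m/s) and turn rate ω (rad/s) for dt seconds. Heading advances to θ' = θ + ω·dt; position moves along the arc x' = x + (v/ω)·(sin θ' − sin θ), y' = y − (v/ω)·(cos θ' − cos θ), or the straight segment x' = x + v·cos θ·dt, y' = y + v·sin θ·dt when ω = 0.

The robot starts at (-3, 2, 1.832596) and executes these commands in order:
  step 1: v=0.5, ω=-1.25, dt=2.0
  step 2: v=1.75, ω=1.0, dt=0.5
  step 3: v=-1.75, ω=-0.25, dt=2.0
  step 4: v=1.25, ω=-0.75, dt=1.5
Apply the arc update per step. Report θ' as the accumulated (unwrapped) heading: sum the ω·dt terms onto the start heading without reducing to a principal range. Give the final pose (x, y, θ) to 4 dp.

step 1: θ'=-0.6674 (R=-0.4000) → pose (-2.3661, 2.4177, -0.6674)
step 2: θ'=-0.1674 (R=1.7500) → pose (-1.5745, 2.0667, -0.1674)
step 3: θ'=-0.6674 (R=7.0000) → pose (-4.7408, 3.4708, -0.6674)
step 4: θ'=-1.7924 (R=-1.6667) → pose (-4.1464, 1.7954, -1.7924)

(-4.1464, 1.7954, -1.7924)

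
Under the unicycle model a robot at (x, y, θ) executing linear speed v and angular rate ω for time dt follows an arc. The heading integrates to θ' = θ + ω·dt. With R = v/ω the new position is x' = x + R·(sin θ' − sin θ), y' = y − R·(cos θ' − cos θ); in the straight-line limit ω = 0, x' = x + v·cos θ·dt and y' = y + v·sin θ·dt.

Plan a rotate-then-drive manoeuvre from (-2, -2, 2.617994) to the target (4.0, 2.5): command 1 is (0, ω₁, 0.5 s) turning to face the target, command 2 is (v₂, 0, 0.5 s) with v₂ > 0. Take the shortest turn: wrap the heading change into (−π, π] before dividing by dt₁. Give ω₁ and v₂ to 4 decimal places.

heading to target = atan2(2.5−-2, 4−-2) = 0.6435
Δθ = wrap(0.6435 − 2.6180) = -1.9745; ω₁ = Δθ/dt₁ = -3.9490
distance = √((4−-2)² + (2.5−-2)²) = 7.5000; v₂ = distance/dt₂ = 15.0000

ω₁ = -3.9490, v₂ = 15.0000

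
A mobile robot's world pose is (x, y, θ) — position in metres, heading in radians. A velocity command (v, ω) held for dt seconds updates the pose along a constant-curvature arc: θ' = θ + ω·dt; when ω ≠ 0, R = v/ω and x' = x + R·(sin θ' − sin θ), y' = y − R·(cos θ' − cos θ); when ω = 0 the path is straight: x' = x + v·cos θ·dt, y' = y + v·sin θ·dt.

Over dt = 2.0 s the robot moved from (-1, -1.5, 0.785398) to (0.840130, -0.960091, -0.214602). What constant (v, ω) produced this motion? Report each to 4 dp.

Δθ = -0.214602 − 0.785398 = -1.000000
ω = Δθ/dt = -1.000000/2.0 = -0.5000
R = Δx/(sin θ' − sin θ) = -2.0000
v = R·ω = -2.0000·-0.5000 = 1.0000

v = 1.0000, ω = -0.5000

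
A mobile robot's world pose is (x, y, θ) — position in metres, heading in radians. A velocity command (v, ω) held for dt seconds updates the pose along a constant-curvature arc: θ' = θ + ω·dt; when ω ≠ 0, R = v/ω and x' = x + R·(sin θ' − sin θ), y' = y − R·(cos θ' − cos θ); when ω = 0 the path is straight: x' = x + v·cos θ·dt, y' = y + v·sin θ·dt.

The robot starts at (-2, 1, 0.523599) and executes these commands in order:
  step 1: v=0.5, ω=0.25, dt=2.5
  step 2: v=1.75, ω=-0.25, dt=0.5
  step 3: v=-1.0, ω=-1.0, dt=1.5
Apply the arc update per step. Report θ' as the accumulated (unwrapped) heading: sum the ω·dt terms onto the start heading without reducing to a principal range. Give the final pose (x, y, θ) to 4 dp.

step 1: θ'=1.1486 (R=2.0000) → pose (-1.1756, 1.9125, 1.1486)
step 2: θ'=1.0236 (R=-7.0000) → pose (-0.7682, 2.6862, 1.0236)
step 3: θ'=-0.4764 (R=1.0000) → pose (-2.0808, 2.3179, -0.4764)

(-2.0808, 2.3179, -0.4764)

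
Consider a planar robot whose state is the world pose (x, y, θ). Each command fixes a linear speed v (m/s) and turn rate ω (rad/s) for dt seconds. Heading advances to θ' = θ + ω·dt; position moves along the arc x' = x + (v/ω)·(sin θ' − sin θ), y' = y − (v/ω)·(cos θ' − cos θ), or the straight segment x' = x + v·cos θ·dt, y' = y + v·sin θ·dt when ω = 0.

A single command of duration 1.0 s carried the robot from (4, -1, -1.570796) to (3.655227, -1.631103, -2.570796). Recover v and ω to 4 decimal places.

Δθ = -2.570796 − -1.570796 = -1.000000
ω = Δθ/dt = -1.000000/1.0 = -1.0000
R = −Δy/(cos θ' − cos θ) = -0.7500
v = R·ω = -0.7500·-1.0000 = 0.7500

v = 0.7500, ω = -1.0000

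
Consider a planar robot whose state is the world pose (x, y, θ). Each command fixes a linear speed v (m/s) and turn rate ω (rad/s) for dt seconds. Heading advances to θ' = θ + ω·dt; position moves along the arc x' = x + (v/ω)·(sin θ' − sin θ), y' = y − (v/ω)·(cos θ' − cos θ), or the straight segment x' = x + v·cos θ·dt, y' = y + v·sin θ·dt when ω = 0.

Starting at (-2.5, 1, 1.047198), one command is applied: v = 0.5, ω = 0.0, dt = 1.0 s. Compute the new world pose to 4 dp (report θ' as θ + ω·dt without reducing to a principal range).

θ' = 1.0472 + 0.0·1.0 = 1.0472
ω = 0 → straight: x' = -2.5 + 0.5·cos(1.0472)·1.0 = -2.2500
y' = 1 + 0.5·sin(1.0472)·1.0 = 1.4330

(-2.2500, 1.4330, 1.0472)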